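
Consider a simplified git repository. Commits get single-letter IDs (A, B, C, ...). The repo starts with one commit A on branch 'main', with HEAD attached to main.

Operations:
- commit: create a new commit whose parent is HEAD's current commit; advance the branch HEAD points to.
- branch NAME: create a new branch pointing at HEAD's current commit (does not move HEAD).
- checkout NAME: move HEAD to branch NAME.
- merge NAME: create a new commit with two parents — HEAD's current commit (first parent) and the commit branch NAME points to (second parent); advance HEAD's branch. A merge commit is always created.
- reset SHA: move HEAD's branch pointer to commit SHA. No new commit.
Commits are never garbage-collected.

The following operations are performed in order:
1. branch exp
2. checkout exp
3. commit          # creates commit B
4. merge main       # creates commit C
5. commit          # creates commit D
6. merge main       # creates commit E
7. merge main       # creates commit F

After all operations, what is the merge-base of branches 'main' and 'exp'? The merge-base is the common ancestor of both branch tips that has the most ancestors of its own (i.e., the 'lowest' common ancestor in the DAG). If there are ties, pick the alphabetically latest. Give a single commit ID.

Answer: A

Derivation:
After op 1 (branch): HEAD=main@A [exp=A main=A]
After op 2 (checkout): HEAD=exp@A [exp=A main=A]
After op 3 (commit): HEAD=exp@B [exp=B main=A]
After op 4 (merge): HEAD=exp@C [exp=C main=A]
After op 5 (commit): HEAD=exp@D [exp=D main=A]
After op 6 (merge): HEAD=exp@E [exp=E main=A]
After op 7 (merge): HEAD=exp@F [exp=F main=A]
ancestors(main=A): ['A']
ancestors(exp=F): ['A', 'B', 'C', 'D', 'E', 'F']
common: ['A']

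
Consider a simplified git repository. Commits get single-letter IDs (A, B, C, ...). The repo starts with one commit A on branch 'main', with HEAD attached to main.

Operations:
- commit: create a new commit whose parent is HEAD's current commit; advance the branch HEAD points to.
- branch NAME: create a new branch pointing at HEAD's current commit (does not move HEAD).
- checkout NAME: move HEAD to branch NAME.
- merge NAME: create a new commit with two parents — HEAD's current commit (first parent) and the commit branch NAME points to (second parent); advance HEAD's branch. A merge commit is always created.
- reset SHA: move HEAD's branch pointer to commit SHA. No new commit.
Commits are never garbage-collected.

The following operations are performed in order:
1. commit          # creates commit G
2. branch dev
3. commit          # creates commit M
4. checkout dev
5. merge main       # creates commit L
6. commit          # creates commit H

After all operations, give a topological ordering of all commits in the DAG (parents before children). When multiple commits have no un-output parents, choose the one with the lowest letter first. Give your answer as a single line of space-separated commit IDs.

Answer: A G M L H

Derivation:
After op 1 (commit): HEAD=main@G [main=G]
After op 2 (branch): HEAD=main@G [dev=G main=G]
After op 3 (commit): HEAD=main@M [dev=G main=M]
After op 4 (checkout): HEAD=dev@G [dev=G main=M]
After op 5 (merge): HEAD=dev@L [dev=L main=M]
After op 6 (commit): HEAD=dev@H [dev=H main=M]
commit A: parents=[]
commit G: parents=['A']
commit H: parents=['L']
commit L: parents=['G', 'M']
commit M: parents=['G']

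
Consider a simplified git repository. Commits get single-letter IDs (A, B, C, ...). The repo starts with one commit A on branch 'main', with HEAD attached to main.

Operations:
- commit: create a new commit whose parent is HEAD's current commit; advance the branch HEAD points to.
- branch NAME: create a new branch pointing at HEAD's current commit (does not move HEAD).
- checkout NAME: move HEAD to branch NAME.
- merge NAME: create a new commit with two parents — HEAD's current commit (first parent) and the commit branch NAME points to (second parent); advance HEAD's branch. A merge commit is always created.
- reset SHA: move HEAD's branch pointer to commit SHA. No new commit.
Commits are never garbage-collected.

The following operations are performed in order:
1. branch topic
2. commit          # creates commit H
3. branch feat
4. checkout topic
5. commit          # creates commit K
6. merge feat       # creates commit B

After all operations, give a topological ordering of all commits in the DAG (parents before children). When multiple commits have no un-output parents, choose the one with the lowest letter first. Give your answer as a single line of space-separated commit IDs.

Answer: A H K B

Derivation:
After op 1 (branch): HEAD=main@A [main=A topic=A]
After op 2 (commit): HEAD=main@H [main=H topic=A]
After op 3 (branch): HEAD=main@H [feat=H main=H topic=A]
After op 4 (checkout): HEAD=topic@A [feat=H main=H topic=A]
After op 5 (commit): HEAD=topic@K [feat=H main=H topic=K]
After op 6 (merge): HEAD=topic@B [feat=H main=H topic=B]
commit A: parents=[]
commit B: parents=['K', 'H']
commit H: parents=['A']
commit K: parents=['A']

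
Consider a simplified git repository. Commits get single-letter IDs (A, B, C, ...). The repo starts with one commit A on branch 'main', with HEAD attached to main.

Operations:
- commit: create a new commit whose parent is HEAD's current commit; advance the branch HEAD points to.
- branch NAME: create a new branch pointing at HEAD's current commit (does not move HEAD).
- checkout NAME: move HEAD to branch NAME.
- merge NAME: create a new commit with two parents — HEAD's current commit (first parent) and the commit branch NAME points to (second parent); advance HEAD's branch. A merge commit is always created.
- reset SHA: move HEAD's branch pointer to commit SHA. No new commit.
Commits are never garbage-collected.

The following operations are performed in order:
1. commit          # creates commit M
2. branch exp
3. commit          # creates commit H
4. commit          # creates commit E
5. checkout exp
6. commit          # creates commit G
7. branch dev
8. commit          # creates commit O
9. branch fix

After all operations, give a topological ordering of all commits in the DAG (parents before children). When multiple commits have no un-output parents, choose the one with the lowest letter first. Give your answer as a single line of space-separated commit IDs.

Answer: A M G H E O

Derivation:
After op 1 (commit): HEAD=main@M [main=M]
After op 2 (branch): HEAD=main@M [exp=M main=M]
After op 3 (commit): HEAD=main@H [exp=M main=H]
After op 4 (commit): HEAD=main@E [exp=M main=E]
After op 5 (checkout): HEAD=exp@M [exp=M main=E]
After op 6 (commit): HEAD=exp@G [exp=G main=E]
After op 7 (branch): HEAD=exp@G [dev=G exp=G main=E]
After op 8 (commit): HEAD=exp@O [dev=G exp=O main=E]
After op 9 (branch): HEAD=exp@O [dev=G exp=O fix=O main=E]
commit A: parents=[]
commit E: parents=['H']
commit G: parents=['M']
commit H: parents=['M']
commit M: parents=['A']
commit O: parents=['G']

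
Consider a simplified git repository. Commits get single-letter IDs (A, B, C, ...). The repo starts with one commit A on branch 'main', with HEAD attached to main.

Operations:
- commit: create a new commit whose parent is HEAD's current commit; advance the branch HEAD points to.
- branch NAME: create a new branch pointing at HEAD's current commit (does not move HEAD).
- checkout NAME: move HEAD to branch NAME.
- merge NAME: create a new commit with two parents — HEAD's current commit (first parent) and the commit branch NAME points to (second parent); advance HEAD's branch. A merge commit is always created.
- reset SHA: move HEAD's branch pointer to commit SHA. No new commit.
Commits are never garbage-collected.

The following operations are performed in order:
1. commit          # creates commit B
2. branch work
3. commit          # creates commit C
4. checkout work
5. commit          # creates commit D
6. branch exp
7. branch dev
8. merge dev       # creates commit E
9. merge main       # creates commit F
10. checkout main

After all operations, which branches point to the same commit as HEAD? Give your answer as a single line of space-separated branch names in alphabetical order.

After op 1 (commit): HEAD=main@B [main=B]
After op 2 (branch): HEAD=main@B [main=B work=B]
After op 3 (commit): HEAD=main@C [main=C work=B]
After op 4 (checkout): HEAD=work@B [main=C work=B]
After op 5 (commit): HEAD=work@D [main=C work=D]
After op 6 (branch): HEAD=work@D [exp=D main=C work=D]
After op 7 (branch): HEAD=work@D [dev=D exp=D main=C work=D]
After op 8 (merge): HEAD=work@E [dev=D exp=D main=C work=E]
After op 9 (merge): HEAD=work@F [dev=D exp=D main=C work=F]
After op 10 (checkout): HEAD=main@C [dev=D exp=D main=C work=F]

Answer: main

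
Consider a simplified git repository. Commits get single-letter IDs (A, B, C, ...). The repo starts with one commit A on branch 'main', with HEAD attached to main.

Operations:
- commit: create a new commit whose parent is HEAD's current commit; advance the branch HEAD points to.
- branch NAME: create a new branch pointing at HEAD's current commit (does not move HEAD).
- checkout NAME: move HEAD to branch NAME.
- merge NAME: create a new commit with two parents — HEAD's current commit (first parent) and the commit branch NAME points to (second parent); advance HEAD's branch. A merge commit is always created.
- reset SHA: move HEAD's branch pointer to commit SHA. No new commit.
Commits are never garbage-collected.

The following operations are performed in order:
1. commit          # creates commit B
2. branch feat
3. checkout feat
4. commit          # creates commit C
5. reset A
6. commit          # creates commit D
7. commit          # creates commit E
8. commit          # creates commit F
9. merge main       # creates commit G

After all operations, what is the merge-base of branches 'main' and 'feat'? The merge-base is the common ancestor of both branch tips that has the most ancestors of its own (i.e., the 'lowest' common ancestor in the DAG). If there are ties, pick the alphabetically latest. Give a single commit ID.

After op 1 (commit): HEAD=main@B [main=B]
After op 2 (branch): HEAD=main@B [feat=B main=B]
After op 3 (checkout): HEAD=feat@B [feat=B main=B]
After op 4 (commit): HEAD=feat@C [feat=C main=B]
After op 5 (reset): HEAD=feat@A [feat=A main=B]
After op 6 (commit): HEAD=feat@D [feat=D main=B]
After op 7 (commit): HEAD=feat@E [feat=E main=B]
After op 8 (commit): HEAD=feat@F [feat=F main=B]
After op 9 (merge): HEAD=feat@G [feat=G main=B]
ancestors(main=B): ['A', 'B']
ancestors(feat=G): ['A', 'B', 'D', 'E', 'F', 'G']
common: ['A', 'B']

Answer: B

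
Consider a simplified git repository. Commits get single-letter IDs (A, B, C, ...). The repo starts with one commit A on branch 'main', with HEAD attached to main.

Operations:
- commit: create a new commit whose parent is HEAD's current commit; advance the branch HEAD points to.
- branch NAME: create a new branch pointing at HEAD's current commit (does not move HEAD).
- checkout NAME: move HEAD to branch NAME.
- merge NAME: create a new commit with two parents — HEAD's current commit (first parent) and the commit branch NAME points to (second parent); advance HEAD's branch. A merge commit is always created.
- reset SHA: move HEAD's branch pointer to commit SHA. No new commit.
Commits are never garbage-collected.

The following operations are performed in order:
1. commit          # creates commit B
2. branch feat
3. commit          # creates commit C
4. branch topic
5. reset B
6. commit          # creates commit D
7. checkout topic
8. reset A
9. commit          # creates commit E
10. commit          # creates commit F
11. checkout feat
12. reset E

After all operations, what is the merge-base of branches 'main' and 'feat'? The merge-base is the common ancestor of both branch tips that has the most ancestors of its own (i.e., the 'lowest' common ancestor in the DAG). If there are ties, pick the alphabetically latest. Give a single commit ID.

After op 1 (commit): HEAD=main@B [main=B]
After op 2 (branch): HEAD=main@B [feat=B main=B]
After op 3 (commit): HEAD=main@C [feat=B main=C]
After op 4 (branch): HEAD=main@C [feat=B main=C topic=C]
After op 5 (reset): HEAD=main@B [feat=B main=B topic=C]
After op 6 (commit): HEAD=main@D [feat=B main=D topic=C]
After op 7 (checkout): HEAD=topic@C [feat=B main=D topic=C]
After op 8 (reset): HEAD=topic@A [feat=B main=D topic=A]
After op 9 (commit): HEAD=topic@E [feat=B main=D topic=E]
After op 10 (commit): HEAD=topic@F [feat=B main=D topic=F]
After op 11 (checkout): HEAD=feat@B [feat=B main=D topic=F]
After op 12 (reset): HEAD=feat@E [feat=E main=D topic=F]
ancestors(main=D): ['A', 'B', 'D']
ancestors(feat=E): ['A', 'E']
common: ['A']

Answer: A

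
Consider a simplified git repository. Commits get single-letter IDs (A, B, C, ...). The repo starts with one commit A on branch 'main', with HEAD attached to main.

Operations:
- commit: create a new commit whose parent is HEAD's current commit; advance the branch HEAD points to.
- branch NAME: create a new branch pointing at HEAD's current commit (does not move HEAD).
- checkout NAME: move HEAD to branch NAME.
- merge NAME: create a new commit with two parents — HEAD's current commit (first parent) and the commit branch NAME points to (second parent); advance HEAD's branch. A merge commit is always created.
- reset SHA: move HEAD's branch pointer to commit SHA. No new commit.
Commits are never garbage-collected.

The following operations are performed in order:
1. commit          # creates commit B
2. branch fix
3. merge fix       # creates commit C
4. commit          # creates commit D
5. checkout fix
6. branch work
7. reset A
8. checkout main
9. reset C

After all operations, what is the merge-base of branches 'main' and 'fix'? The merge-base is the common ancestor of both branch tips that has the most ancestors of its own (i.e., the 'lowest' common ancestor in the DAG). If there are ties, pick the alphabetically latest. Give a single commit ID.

Answer: A

Derivation:
After op 1 (commit): HEAD=main@B [main=B]
After op 2 (branch): HEAD=main@B [fix=B main=B]
After op 3 (merge): HEAD=main@C [fix=B main=C]
After op 4 (commit): HEAD=main@D [fix=B main=D]
After op 5 (checkout): HEAD=fix@B [fix=B main=D]
After op 6 (branch): HEAD=fix@B [fix=B main=D work=B]
After op 7 (reset): HEAD=fix@A [fix=A main=D work=B]
After op 8 (checkout): HEAD=main@D [fix=A main=D work=B]
After op 9 (reset): HEAD=main@C [fix=A main=C work=B]
ancestors(main=C): ['A', 'B', 'C']
ancestors(fix=A): ['A']
common: ['A']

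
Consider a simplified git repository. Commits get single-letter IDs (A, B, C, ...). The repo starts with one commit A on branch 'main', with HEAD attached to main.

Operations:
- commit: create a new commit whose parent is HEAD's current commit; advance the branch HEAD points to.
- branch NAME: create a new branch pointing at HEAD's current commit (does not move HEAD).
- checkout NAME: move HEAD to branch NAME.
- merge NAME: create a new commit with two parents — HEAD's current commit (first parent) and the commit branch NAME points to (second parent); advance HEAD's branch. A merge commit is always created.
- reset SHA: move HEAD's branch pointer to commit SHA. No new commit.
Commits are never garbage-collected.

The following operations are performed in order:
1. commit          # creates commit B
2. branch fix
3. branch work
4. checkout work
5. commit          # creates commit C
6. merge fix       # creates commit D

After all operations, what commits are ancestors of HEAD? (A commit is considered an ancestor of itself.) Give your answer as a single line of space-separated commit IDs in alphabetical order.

After op 1 (commit): HEAD=main@B [main=B]
After op 2 (branch): HEAD=main@B [fix=B main=B]
After op 3 (branch): HEAD=main@B [fix=B main=B work=B]
After op 4 (checkout): HEAD=work@B [fix=B main=B work=B]
After op 5 (commit): HEAD=work@C [fix=B main=B work=C]
After op 6 (merge): HEAD=work@D [fix=B main=B work=D]

Answer: A B C D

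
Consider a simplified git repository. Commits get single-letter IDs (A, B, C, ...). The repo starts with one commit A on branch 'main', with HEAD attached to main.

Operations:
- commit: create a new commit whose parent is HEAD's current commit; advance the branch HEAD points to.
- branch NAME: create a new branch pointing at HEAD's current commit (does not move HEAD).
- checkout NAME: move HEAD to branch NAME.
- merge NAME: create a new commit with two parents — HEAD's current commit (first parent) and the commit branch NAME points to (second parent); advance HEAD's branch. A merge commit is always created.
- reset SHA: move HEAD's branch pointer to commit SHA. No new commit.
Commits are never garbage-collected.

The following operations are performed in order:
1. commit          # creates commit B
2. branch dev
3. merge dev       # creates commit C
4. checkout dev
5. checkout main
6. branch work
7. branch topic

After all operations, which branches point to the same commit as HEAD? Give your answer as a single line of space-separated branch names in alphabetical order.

Answer: main topic work

Derivation:
After op 1 (commit): HEAD=main@B [main=B]
After op 2 (branch): HEAD=main@B [dev=B main=B]
After op 3 (merge): HEAD=main@C [dev=B main=C]
After op 4 (checkout): HEAD=dev@B [dev=B main=C]
After op 5 (checkout): HEAD=main@C [dev=B main=C]
After op 6 (branch): HEAD=main@C [dev=B main=C work=C]
After op 7 (branch): HEAD=main@C [dev=B main=C topic=C work=C]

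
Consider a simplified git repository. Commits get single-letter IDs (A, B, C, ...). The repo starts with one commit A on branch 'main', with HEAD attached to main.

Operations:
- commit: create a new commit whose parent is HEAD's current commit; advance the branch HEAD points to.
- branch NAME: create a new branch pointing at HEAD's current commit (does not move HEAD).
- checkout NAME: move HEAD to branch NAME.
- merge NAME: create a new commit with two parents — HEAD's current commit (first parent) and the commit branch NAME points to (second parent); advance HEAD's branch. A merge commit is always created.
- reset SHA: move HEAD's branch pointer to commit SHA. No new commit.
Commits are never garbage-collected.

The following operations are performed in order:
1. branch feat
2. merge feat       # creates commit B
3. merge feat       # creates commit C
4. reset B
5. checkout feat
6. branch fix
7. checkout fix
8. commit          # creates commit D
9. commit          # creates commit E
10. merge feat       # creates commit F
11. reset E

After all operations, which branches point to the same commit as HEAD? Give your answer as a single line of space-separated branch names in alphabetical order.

Answer: fix

Derivation:
After op 1 (branch): HEAD=main@A [feat=A main=A]
After op 2 (merge): HEAD=main@B [feat=A main=B]
After op 3 (merge): HEAD=main@C [feat=A main=C]
After op 4 (reset): HEAD=main@B [feat=A main=B]
After op 5 (checkout): HEAD=feat@A [feat=A main=B]
After op 6 (branch): HEAD=feat@A [feat=A fix=A main=B]
After op 7 (checkout): HEAD=fix@A [feat=A fix=A main=B]
After op 8 (commit): HEAD=fix@D [feat=A fix=D main=B]
After op 9 (commit): HEAD=fix@E [feat=A fix=E main=B]
After op 10 (merge): HEAD=fix@F [feat=A fix=F main=B]
After op 11 (reset): HEAD=fix@E [feat=A fix=E main=B]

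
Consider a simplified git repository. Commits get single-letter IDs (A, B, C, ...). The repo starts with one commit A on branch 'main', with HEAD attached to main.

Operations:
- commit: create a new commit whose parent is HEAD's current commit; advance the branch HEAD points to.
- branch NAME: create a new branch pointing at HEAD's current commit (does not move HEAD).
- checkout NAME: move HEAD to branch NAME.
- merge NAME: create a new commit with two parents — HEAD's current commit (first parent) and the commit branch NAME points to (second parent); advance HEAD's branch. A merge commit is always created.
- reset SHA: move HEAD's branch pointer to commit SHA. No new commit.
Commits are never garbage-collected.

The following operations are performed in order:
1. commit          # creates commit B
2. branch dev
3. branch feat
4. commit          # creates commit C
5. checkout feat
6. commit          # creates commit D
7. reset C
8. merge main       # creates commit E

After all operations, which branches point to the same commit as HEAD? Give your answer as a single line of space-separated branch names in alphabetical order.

Answer: feat

Derivation:
After op 1 (commit): HEAD=main@B [main=B]
After op 2 (branch): HEAD=main@B [dev=B main=B]
After op 3 (branch): HEAD=main@B [dev=B feat=B main=B]
After op 4 (commit): HEAD=main@C [dev=B feat=B main=C]
After op 5 (checkout): HEAD=feat@B [dev=B feat=B main=C]
After op 6 (commit): HEAD=feat@D [dev=B feat=D main=C]
After op 7 (reset): HEAD=feat@C [dev=B feat=C main=C]
After op 8 (merge): HEAD=feat@E [dev=B feat=E main=C]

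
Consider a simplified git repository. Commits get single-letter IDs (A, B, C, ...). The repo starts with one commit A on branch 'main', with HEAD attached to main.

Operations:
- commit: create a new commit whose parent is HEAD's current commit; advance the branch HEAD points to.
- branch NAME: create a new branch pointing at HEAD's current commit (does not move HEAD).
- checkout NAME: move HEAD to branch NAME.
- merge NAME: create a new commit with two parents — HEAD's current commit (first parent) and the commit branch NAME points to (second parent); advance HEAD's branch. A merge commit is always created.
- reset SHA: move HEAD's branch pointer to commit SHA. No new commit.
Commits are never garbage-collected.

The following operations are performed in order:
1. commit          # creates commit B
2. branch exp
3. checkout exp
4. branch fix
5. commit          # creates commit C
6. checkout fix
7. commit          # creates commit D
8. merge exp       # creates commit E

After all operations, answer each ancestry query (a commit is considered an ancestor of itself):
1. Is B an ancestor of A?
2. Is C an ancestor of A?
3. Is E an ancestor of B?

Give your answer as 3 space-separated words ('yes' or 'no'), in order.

After op 1 (commit): HEAD=main@B [main=B]
After op 2 (branch): HEAD=main@B [exp=B main=B]
After op 3 (checkout): HEAD=exp@B [exp=B main=B]
After op 4 (branch): HEAD=exp@B [exp=B fix=B main=B]
After op 5 (commit): HEAD=exp@C [exp=C fix=B main=B]
After op 6 (checkout): HEAD=fix@B [exp=C fix=B main=B]
After op 7 (commit): HEAD=fix@D [exp=C fix=D main=B]
After op 8 (merge): HEAD=fix@E [exp=C fix=E main=B]
ancestors(A) = {A}; B in? no
ancestors(A) = {A}; C in? no
ancestors(B) = {A,B}; E in? no

Answer: no no no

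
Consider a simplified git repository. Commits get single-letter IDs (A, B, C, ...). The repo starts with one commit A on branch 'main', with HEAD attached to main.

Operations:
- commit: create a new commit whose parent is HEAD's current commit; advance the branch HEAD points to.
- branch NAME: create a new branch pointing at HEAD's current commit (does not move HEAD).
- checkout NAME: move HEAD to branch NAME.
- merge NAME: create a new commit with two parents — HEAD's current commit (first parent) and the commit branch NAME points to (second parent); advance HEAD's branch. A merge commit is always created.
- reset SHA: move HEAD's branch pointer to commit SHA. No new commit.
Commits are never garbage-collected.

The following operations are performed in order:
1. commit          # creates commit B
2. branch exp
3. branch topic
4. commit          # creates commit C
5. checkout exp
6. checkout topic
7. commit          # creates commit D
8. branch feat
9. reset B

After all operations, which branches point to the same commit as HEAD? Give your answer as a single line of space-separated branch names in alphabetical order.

After op 1 (commit): HEAD=main@B [main=B]
After op 2 (branch): HEAD=main@B [exp=B main=B]
After op 3 (branch): HEAD=main@B [exp=B main=B topic=B]
After op 4 (commit): HEAD=main@C [exp=B main=C topic=B]
After op 5 (checkout): HEAD=exp@B [exp=B main=C topic=B]
After op 6 (checkout): HEAD=topic@B [exp=B main=C topic=B]
After op 7 (commit): HEAD=topic@D [exp=B main=C topic=D]
After op 8 (branch): HEAD=topic@D [exp=B feat=D main=C topic=D]
After op 9 (reset): HEAD=topic@B [exp=B feat=D main=C topic=B]

Answer: exp topic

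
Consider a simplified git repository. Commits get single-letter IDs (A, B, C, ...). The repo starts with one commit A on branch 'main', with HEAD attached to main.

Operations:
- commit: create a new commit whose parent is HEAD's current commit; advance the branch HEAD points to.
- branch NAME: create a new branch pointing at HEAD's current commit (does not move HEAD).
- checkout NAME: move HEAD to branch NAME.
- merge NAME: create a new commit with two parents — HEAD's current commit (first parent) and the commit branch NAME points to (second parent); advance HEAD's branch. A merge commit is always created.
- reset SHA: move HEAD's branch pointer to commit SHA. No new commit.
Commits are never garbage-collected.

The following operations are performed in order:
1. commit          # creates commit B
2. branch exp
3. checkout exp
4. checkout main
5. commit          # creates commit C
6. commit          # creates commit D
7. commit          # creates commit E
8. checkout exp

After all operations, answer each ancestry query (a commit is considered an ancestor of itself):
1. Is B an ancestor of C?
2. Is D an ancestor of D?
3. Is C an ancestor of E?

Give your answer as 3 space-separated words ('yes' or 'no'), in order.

Answer: yes yes yes

Derivation:
After op 1 (commit): HEAD=main@B [main=B]
After op 2 (branch): HEAD=main@B [exp=B main=B]
After op 3 (checkout): HEAD=exp@B [exp=B main=B]
After op 4 (checkout): HEAD=main@B [exp=B main=B]
After op 5 (commit): HEAD=main@C [exp=B main=C]
After op 6 (commit): HEAD=main@D [exp=B main=D]
After op 7 (commit): HEAD=main@E [exp=B main=E]
After op 8 (checkout): HEAD=exp@B [exp=B main=E]
ancestors(C) = {A,B,C}; B in? yes
ancestors(D) = {A,B,C,D}; D in? yes
ancestors(E) = {A,B,C,D,E}; C in? yes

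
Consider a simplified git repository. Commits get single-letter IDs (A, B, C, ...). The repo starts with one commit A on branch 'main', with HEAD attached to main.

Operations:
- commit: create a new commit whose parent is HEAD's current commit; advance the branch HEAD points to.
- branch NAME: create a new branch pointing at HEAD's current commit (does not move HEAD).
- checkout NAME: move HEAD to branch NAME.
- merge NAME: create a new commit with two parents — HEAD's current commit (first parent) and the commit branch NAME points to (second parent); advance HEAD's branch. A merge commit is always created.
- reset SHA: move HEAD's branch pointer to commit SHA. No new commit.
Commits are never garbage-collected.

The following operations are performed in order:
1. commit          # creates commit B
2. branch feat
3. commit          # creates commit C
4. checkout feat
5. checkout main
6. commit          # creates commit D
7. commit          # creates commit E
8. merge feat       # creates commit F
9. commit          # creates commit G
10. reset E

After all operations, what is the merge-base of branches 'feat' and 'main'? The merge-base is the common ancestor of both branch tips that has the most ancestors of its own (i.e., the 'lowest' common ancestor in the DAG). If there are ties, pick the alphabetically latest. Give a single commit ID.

Answer: B

Derivation:
After op 1 (commit): HEAD=main@B [main=B]
After op 2 (branch): HEAD=main@B [feat=B main=B]
After op 3 (commit): HEAD=main@C [feat=B main=C]
After op 4 (checkout): HEAD=feat@B [feat=B main=C]
After op 5 (checkout): HEAD=main@C [feat=B main=C]
After op 6 (commit): HEAD=main@D [feat=B main=D]
After op 7 (commit): HEAD=main@E [feat=B main=E]
After op 8 (merge): HEAD=main@F [feat=B main=F]
After op 9 (commit): HEAD=main@G [feat=B main=G]
After op 10 (reset): HEAD=main@E [feat=B main=E]
ancestors(feat=B): ['A', 'B']
ancestors(main=E): ['A', 'B', 'C', 'D', 'E']
common: ['A', 'B']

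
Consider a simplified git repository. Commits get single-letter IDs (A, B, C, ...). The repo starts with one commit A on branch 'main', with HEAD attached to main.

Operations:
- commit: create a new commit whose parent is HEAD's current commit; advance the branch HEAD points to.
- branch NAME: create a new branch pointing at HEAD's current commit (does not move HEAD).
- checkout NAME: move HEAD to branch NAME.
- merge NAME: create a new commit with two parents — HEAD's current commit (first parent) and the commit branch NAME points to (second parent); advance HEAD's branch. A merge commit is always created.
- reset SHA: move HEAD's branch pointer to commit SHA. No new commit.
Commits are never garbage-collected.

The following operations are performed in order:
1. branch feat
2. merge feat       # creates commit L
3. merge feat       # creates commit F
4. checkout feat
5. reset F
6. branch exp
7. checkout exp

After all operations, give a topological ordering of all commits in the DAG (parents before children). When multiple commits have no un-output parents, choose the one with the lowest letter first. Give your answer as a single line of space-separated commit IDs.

Answer: A L F

Derivation:
After op 1 (branch): HEAD=main@A [feat=A main=A]
After op 2 (merge): HEAD=main@L [feat=A main=L]
After op 3 (merge): HEAD=main@F [feat=A main=F]
After op 4 (checkout): HEAD=feat@A [feat=A main=F]
After op 5 (reset): HEAD=feat@F [feat=F main=F]
After op 6 (branch): HEAD=feat@F [exp=F feat=F main=F]
After op 7 (checkout): HEAD=exp@F [exp=F feat=F main=F]
commit A: parents=[]
commit F: parents=['L', 'A']
commit L: parents=['A', 'A']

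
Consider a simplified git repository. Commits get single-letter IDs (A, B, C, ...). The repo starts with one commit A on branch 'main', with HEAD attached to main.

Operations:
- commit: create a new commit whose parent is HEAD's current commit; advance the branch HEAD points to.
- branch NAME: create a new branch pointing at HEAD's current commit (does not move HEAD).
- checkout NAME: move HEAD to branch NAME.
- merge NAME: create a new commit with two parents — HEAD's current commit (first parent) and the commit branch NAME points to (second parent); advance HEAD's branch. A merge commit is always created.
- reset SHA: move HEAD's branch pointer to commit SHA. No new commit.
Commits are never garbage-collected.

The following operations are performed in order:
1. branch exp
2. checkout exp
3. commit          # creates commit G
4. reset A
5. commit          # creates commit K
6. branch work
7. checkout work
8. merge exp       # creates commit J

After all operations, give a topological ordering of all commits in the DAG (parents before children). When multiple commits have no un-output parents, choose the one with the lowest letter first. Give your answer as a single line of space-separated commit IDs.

After op 1 (branch): HEAD=main@A [exp=A main=A]
After op 2 (checkout): HEAD=exp@A [exp=A main=A]
After op 3 (commit): HEAD=exp@G [exp=G main=A]
After op 4 (reset): HEAD=exp@A [exp=A main=A]
After op 5 (commit): HEAD=exp@K [exp=K main=A]
After op 6 (branch): HEAD=exp@K [exp=K main=A work=K]
After op 7 (checkout): HEAD=work@K [exp=K main=A work=K]
After op 8 (merge): HEAD=work@J [exp=K main=A work=J]
commit A: parents=[]
commit G: parents=['A']
commit J: parents=['K', 'K']
commit K: parents=['A']

Answer: A G K J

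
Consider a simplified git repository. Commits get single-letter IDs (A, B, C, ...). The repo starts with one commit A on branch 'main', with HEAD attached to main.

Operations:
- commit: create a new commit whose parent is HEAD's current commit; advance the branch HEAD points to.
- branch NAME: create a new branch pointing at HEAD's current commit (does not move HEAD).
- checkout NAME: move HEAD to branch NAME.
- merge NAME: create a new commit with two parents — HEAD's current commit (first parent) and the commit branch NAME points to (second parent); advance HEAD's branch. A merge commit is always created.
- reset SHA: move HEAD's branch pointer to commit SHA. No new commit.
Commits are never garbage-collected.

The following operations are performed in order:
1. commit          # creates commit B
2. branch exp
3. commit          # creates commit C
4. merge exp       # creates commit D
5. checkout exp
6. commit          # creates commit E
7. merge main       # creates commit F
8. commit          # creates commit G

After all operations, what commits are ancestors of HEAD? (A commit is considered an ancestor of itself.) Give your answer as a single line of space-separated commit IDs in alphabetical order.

Answer: A B C D E F G

Derivation:
After op 1 (commit): HEAD=main@B [main=B]
After op 2 (branch): HEAD=main@B [exp=B main=B]
After op 3 (commit): HEAD=main@C [exp=B main=C]
After op 4 (merge): HEAD=main@D [exp=B main=D]
After op 5 (checkout): HEAD=exp@B [exp=B main=D]
After op 6 (commit): HEAD=exp@E [exp=E main=D]
After op 7 (merge): HEAD=exp@F [exp=F main=D]
After op 8 (commit): HEAD=exp@G [exp=G main=D]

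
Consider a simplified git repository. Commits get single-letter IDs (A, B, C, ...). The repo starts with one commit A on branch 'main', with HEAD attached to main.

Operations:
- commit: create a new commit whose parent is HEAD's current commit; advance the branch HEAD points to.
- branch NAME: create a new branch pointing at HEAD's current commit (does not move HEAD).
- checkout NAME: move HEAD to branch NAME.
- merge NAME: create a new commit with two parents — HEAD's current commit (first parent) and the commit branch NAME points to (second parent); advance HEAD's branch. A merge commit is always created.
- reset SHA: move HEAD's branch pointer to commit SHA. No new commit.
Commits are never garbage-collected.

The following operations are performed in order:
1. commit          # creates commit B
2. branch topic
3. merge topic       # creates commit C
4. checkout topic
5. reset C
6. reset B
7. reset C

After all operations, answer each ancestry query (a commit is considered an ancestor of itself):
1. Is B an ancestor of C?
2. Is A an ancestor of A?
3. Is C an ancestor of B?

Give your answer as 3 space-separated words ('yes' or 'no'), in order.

Answer: yes yes no

Derivation:
After op 1 (commit): HEAD=main@B [main=B]
After op 2 (branch): HEAD=main@B [main=B topic=B]
After op 3 (merge): HEAD=main@C [main=C topic=B]
After op 4 (checkout): HEAD=topic@B [main=C topic=B]
After op 5 (reset): HEAD=topic@C [main=C topic=C]
After op 6 (reset): HEAD=topic@B [main=C topic=B]
After op 7 (reset): HEAD=topic@C [main=C topic=C]
ancestors(C) = {A,B,C}; B in? yes
ancestors(A) = {A}; A in? yes
ancestors(B) = {A,B}; C in? no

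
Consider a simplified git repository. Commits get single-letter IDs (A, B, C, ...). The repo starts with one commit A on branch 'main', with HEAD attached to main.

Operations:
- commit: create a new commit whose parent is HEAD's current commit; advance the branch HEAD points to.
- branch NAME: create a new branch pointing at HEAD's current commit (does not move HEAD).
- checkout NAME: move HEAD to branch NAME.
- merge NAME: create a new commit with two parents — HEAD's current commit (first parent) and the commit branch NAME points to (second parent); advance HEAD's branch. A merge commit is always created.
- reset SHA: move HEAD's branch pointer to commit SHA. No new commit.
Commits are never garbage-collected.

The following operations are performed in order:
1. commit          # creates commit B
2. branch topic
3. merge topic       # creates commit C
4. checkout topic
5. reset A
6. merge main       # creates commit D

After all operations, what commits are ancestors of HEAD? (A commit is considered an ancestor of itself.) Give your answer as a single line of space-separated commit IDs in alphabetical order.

Answer: A B C D

Derivation:
After op 1 (commit): HEAD=main@B [main=B]
After op 2 (branch): HEAD=main@B [main=B topic=B]
After op 3 (merge): HEAD=main@C [main=C topic=B]
After op 4 (checkout): HEAD=topic@B [main=C topic=B]
After op 5 (reset): HEAD=topic@A [main=C topic=A]
After op 6 (merge): HEAD=topic@D [main=C topic=D]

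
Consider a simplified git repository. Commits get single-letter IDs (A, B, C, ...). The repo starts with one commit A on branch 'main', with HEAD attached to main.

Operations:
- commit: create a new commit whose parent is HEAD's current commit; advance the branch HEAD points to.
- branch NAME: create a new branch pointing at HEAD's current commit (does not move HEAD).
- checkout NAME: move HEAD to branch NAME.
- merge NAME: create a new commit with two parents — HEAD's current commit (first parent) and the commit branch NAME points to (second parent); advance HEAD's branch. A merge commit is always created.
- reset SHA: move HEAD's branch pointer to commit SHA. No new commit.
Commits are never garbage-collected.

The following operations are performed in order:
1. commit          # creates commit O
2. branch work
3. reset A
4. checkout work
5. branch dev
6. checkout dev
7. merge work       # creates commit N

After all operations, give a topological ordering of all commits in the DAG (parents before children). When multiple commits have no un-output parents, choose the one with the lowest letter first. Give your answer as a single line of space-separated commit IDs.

After op 1 (commit): HEAD=main@O [main=O]
After op 2 (branch): HEAD=main@O [main=O work=O]
After op 3 (reset): HEAD=main@A [main=A work=O]
After op 4 (checkout): HEAD=work@O [main=A work=O]
After op 5 (branch): HEAD=work@O [dev=O main=A work=O]
After op 6 (checkout): HEAD=dev@O [dev=O main=A work=O]
After op 7 (merge): HEAD=dev@N [dev=N main=A work=O]
commit A: parents=[]
commit N: parents=['O', 'O']
commit O: parents=['A']

Answer: A O N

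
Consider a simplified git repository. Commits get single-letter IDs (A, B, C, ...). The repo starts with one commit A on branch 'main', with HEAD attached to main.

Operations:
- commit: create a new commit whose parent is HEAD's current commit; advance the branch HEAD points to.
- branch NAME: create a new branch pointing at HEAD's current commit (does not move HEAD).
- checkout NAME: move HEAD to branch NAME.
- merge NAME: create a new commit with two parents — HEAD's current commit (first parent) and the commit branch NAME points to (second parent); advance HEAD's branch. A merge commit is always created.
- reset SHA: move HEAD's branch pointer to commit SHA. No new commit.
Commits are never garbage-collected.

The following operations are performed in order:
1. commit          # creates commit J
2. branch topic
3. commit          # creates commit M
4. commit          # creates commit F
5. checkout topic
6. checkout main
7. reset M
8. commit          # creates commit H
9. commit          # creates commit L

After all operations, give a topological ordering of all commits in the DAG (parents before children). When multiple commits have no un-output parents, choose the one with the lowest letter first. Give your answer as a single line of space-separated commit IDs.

Answer: A J M F H L

Derivation:
After op 1 (commit): HEAD=main@J [main=J]
After op 2 (branch): HEAD=main@J [main=J topic=J]
After op 3 (commit): HEAD=main@M [main=M topic=J]
After op 4 (commit): HEAD=main@F [main=F topic=J]
After op 5 (checkout): HEAD=topic@J [main=F topic=J]
After op 6 (checkout): HEAD=main@F [main=F topic=J]
After op 7 (reset): HEAD=main@M [main=M topic=J]
After op 8 (commit): HEAD=main@H [main=H topic=J]
After op 9 (commit): HEAD=main@L [main=L topic=J]
commit A: parents=[]
commit F: parents=['M']
commit H: parents=['M']
commit J: parents=['A']
commit L: parents=['H']
commit M: parents=['J']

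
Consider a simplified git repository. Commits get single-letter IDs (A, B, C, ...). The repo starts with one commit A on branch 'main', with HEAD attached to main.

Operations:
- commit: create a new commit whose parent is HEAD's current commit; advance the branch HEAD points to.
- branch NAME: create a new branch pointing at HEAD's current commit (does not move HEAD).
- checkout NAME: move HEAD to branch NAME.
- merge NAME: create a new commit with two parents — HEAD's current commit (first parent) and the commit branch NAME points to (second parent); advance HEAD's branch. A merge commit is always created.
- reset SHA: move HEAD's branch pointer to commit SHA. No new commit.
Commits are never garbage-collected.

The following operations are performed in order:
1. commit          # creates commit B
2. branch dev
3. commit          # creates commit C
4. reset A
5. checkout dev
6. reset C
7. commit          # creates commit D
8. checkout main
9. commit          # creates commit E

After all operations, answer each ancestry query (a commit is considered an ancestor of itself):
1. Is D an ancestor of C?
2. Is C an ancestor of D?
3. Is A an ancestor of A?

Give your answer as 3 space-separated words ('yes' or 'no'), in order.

Answer: no yes yes

Derivation:
After op 1 (commit): HEAD=main@B [main=B]
After op 2 (branch): HEAD=main@B [dev=B main=B]
After op 3 (commit): HEAD=main@C [dev=B main=C]
After op 4 (reset): HEAD=main@A [dev=B main=A]
After op 5 (checkout): HEAD=dev@B [dev=B main=A]
After op 6 (reset): HEAD=dev@C [dev=C main=A]
After op 7 (commit): HEAD=dev@D [dev=D main=A]
After op 8 (checkout): HEAD=main@A [dev=D main=A]
After op 9 (commit): HEAD=main@E [dev=D main=E]
ancestors(C) = {A,B,C}; D in? no
ancestors(D) = {A,B,C,D}; C in? yes
ancestors(A) = {A}; A in? yes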